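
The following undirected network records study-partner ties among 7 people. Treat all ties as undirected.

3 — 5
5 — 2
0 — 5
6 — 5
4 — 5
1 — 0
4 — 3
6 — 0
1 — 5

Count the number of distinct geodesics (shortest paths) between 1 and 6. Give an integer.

The shortest distance is 2. The length-2 paths are: 1–5–6; 1–0–6.
That gives 2 distinct shortest paths.

2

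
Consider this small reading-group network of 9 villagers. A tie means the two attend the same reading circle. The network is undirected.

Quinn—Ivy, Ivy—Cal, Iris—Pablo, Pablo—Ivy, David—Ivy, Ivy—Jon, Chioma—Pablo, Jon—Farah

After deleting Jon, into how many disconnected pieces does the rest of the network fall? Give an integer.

2

Without Jon, the remaining ties split the others into: {Cal, Chioma, David, Iris, Ivy, Pablo, Quinn}; {Farah}.
That's 2 separate components.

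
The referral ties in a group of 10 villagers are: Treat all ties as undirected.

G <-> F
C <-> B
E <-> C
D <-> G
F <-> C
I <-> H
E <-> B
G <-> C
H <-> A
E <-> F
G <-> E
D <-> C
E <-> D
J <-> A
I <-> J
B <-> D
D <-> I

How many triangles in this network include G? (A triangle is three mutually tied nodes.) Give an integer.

G's neighbors: C, D, E, and F.
Neighbor pairs that are themselves tied: G–C–D; G–C–E; G–C–F; G–D–E; G–E–F. Each forms one triangle with G, for 5 in total.

5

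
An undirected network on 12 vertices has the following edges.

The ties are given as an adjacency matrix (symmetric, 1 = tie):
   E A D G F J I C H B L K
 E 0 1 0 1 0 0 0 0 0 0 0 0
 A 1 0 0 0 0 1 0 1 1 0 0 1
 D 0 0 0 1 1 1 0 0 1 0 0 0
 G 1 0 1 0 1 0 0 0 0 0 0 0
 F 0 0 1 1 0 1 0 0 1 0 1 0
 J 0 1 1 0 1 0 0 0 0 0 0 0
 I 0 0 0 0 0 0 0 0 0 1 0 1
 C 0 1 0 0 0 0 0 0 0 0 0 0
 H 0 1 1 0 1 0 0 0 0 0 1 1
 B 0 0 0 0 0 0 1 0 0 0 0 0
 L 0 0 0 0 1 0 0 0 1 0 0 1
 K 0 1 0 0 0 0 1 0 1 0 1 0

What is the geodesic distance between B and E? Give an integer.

4

One shortest route is B – I – K – A – E, which uses 4 edges, and at distance 3 from B we only reach {A, H, L}, which does not include E. So d(B,E) = 4.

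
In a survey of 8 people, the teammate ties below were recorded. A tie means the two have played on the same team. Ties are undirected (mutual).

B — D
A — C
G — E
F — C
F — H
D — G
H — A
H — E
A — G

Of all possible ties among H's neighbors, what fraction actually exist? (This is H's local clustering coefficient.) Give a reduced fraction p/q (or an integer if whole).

0

H's neighbors: A, E, and F (k = 3).
Possible neighbor pairs: C(3,2) = 3. Edges among them: none → e = 0.
Clustering(H) = 0/3 = 0.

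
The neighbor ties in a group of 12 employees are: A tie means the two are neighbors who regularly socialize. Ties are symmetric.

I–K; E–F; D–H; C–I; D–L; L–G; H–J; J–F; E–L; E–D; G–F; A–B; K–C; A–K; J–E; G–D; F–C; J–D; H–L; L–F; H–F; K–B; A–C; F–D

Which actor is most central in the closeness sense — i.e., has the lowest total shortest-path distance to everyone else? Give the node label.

F

Farness (sum of distances to all others) for each node — A:25, B:33, C:18, D:21, E:23, F:16, G:24, H:23, I:26, J:23, K:24, L:22.
The smallest farness is 16, for F, so F has the highest closeness.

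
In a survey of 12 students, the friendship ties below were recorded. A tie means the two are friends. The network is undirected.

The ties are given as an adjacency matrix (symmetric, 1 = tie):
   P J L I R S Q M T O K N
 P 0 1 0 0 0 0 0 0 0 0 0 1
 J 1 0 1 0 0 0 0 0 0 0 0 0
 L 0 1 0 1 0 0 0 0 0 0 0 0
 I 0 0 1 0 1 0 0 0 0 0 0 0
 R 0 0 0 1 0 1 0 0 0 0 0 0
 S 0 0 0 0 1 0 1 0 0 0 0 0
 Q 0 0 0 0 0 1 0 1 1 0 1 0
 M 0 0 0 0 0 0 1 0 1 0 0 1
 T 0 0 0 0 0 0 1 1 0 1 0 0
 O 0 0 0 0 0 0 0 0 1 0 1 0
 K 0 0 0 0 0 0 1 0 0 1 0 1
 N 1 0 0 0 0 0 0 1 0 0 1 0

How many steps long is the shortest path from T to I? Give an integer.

One shortest route is T – Q – S – R – I, which uses 4 edges, and at distance 3 from T we only reach {P, R}, which does not include I. So d(T,I) = 4.

4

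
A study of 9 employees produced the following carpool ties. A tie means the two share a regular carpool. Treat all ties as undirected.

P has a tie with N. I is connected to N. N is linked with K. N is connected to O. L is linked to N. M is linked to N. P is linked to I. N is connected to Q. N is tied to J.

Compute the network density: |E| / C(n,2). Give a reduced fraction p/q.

1/4

There are 9 edges and 9 nodes, so the maximum possible is C(9,2) = 36.
Density = 9/36 = 1/4.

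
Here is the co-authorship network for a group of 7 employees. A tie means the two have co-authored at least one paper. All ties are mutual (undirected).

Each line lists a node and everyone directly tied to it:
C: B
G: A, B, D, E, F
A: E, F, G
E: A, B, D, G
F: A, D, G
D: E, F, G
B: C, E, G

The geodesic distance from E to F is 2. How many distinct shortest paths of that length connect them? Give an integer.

The shortest distance is 2. The length-2 paths are: E–G–F; E–D–F; E–A–F.
That gives 3 distinct shortest paths.

3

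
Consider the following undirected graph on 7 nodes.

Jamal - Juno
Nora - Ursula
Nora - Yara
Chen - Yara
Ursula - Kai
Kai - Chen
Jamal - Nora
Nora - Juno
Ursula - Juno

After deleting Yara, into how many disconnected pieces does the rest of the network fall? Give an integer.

Yara's neighbors (Chen and Nora) remain reachable from one another through other ties, so the rest of the network stays in one piece.

1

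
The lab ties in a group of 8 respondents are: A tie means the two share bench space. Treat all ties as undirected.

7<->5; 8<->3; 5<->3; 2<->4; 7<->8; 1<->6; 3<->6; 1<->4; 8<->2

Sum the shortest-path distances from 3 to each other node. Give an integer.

Distances from 3: 1:2, 2:2, 4:3, 5:1, 6:1, 7:2, 8:1.
Sum = 2 + 2 + 3 + 1 + 1 + 2 + 1 = 12.

12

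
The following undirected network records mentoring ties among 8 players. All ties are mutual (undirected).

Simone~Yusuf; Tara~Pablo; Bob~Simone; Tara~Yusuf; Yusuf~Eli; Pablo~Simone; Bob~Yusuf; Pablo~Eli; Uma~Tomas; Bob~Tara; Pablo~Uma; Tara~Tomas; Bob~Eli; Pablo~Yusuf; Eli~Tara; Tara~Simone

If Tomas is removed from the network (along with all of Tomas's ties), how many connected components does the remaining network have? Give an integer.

1

Tomas's neighbors (Tara and Uma) remain reachable from one another through other ties, so the rest of the network stays in one piece.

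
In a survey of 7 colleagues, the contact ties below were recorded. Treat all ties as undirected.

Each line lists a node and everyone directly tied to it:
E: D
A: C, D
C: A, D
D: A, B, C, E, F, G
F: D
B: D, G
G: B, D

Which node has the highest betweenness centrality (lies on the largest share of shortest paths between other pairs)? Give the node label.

Unnormalized betweenness of each node: A:0, B:0, C:0, D:13, E:0, F:0, G:0.
D has the largest value, 13, making it the main broker — the node through which the most shortest paths run.

D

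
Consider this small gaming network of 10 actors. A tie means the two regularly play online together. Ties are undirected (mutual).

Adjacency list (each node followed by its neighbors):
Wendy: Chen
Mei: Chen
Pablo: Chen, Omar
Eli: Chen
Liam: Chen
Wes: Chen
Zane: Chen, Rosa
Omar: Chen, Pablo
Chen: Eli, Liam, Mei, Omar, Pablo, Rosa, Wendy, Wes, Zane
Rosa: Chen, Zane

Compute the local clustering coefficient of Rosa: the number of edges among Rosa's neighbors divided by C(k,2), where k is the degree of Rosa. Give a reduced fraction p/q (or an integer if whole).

1

Rosa's neighbors: Chen and Zane (k = 2).
Possible neighbor pairs: C(2,2) = 1. Edges among them: Chen–Zane → e = 1.
Clustering(Rosa) = 1/1.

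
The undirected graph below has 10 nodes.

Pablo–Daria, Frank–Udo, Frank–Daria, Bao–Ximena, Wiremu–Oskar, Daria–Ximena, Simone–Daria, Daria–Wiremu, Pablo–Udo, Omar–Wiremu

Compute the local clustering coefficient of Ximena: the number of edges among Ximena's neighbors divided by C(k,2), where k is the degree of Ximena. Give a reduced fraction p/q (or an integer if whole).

0

Ximena's neighbors: Bao and Daria (k = 2).
Possible neighbor pairs: C(2,2) = 1. Edges among them: none → e = 0.
Clustering(Ximena) = 0/1.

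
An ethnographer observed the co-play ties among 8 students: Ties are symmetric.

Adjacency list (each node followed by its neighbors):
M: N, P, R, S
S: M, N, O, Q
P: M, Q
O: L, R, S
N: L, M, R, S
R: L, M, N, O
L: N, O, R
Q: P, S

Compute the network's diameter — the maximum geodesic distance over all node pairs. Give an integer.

3

Eccentricity of each node (its greatest distance to any other): L:3, M:2, N:2, O:3, P:3, Q:3, R:3, S:2.
The maximum eccentricity is 3, realized for instance by the pair R–Q via R – N – S – Q. So the diameter is 3.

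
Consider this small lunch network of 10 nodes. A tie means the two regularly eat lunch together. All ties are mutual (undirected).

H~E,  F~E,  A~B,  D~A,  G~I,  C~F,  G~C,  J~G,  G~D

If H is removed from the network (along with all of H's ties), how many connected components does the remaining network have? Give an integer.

H's neighbors (E) remain reachable from one another through other ties, so the rest of the network stays in one piece.

1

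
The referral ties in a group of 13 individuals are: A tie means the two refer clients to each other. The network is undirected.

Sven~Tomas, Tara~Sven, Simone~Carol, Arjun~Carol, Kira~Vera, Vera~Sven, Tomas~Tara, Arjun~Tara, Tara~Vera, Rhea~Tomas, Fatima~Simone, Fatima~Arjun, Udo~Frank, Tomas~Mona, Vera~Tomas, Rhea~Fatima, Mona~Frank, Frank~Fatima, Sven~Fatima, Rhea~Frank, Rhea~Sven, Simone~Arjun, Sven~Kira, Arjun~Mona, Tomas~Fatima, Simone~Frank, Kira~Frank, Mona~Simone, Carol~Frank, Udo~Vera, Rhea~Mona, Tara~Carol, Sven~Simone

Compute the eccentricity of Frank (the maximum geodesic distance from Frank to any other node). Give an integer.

2

Distances from Frank: Arjun:2, Carol:1, Fatima:1, Kira:1, Mona:1, Rhea:1, Simone:1, Sven:2, Tara:2, Tomas:2, Udo:1, Vera:2.
The largest is 2 (to Sven, Vera, Tomas, Arjun, and Tara), so the eccentricity of Frank is 2.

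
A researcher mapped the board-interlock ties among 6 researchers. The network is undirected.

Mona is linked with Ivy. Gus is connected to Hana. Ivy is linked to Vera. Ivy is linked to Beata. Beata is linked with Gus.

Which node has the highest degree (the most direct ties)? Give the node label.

Degrees — Beata:2, Gus:2, Hana:1, Ivy:3, Mona:1, Vera:1.
The maximum is 3, attained only by Ivy.

Ivy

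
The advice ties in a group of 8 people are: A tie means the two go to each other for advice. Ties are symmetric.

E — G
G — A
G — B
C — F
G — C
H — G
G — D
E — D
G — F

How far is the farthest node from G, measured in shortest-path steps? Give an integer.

Distances from G: A:1, B:1, C:1, D:1, E:1, F:1, H:1.
The largest is 1 (to A, E, F, C, D, H, and B), so the eccentricity of G is 1.

1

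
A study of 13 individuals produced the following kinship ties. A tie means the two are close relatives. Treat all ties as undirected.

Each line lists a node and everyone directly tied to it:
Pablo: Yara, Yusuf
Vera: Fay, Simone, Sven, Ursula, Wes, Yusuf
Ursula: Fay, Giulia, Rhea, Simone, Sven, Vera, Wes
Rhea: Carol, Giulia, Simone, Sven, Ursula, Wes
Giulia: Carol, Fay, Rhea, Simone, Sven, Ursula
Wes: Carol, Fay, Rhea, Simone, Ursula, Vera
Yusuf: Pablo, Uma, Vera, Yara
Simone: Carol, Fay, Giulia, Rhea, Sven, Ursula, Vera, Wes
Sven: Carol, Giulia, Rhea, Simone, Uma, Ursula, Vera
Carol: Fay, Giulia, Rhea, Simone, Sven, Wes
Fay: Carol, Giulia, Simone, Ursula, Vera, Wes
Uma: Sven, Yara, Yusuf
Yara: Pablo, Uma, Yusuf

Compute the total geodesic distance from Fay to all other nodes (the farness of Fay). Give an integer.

Distances from Fay: Carol:1, Giulia:1, Pablo:3, Rhea:2, Simone:1, Sven:2, Uma:3, Ursula:1, Vera:1, Wes:1, Yara:3, Yusuf:2.
Sum = 1 + 1 + 3 + 2 + 1 + 2 + 3 + 1 + 1 + 1 + 3 + 2 = 21.

21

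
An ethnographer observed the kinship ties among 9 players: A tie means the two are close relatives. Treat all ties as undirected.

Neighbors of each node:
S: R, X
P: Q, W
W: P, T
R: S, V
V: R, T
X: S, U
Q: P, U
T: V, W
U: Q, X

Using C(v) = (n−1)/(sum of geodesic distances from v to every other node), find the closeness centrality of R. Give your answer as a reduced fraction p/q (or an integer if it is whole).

2/5

Distances from R: P:4, Q:4, S:1, T:2, U:3, V:1, W:3, X:2. Sum = 20.
n = 9, so closeness = 8/20 = 2/5.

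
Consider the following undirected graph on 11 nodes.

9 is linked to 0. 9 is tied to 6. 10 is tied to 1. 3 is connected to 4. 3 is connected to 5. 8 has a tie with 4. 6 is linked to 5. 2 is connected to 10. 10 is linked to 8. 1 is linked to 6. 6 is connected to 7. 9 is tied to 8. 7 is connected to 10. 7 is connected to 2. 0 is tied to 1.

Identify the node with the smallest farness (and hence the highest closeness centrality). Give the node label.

6

Farness (sum of distances to all others) for each node — 0:24, 1:19, 2:24, 3:26, 4:23, 5:22, 6:17, 7:20, 8:18, 9:19, 10:18.
The smallest farness is 17, for 6, so 6 has the highest closeness.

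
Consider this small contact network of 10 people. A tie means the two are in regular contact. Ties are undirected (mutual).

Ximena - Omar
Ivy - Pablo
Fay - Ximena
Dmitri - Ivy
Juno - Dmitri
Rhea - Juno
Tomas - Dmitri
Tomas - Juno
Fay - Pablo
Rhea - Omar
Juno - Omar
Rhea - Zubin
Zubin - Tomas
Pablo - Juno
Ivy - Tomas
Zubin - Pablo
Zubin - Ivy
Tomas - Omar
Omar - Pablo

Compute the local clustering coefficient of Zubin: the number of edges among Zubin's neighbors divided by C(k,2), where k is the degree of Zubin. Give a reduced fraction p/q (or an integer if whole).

1/3

Zubin's neighbors: Ivy, Pablo, Rhea, and Tomas (k = 4).
Possible neighbor pairs: C(4,2) = 6. Edges among them: Ivy–Pablo, Ivy–Tomas → e = 2.
Clustering(Zubin) = 2/6 = 1/3.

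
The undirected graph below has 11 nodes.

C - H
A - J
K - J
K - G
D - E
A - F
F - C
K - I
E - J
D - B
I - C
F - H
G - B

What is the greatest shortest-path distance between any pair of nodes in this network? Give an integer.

Eccentricity of each node (its greatest distance to any other): A:4, B:5, C:5, D:5, E:4, F:5, G:4, H:5, I:4, J:3, K:3.
The maximum eccentricity is 5, realized for instance by the pair F–B via F – A – J – E – D – B. So the diameter is 5.

5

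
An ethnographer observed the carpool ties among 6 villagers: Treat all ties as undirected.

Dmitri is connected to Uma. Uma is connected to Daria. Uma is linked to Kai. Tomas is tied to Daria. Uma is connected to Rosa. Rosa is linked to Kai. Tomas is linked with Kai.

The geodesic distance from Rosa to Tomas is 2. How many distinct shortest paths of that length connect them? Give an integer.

The shortest distance is 2, and the only length-2 path is Rosa–Kai–Tomas. So there is exactly 1 shortest path.

1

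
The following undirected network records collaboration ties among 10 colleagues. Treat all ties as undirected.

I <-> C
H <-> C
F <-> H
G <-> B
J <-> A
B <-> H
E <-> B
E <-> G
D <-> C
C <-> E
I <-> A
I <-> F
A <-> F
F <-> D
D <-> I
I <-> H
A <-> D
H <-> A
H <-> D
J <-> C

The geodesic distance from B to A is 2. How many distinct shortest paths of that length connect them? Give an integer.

The shortest distance is 2, and the only length-2 path is B–H–A. So there is exactly 1 shortest path.

1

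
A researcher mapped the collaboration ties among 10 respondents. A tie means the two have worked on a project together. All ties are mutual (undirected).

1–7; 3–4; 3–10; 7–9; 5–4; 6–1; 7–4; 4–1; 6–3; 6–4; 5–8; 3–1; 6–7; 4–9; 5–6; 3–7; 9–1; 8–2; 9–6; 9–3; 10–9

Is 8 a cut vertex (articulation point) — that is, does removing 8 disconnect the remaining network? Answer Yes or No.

Yes

Removing 8 leaves {2} with no path to {1, 3, 4, 5, 6, 7, 9, and 10}, so the network splits into 2 components. 8 is a cut vertex.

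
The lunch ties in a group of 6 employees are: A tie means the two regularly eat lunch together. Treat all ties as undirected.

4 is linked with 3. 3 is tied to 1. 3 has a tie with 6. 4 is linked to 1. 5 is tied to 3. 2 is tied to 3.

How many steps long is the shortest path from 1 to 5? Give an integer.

One shortest route is 1 – 3 – 5, which uses 2 edges, and 1 and 5 are not directly tied, so nothing shorter exists. So d(1,5) = 2.

2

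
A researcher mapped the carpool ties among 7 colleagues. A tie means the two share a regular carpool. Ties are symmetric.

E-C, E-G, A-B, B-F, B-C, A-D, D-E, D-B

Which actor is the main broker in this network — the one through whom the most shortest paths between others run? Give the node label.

B

Unnormalized betweenness of each node: A:0, B:13/2, C:2, D:4, E:11/2, F:0, G:0.
B has the largest value, 13/2, making it the main broker — the node through which the most shortest paths run.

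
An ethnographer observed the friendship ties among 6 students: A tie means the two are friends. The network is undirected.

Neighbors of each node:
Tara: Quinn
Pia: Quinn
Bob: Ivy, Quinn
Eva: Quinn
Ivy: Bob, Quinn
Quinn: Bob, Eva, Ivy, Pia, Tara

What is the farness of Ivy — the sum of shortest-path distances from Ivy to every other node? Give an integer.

8

Distances from Ivy: Bob:1, Eva:2, Pia:2, Quinn:1, Tara:2.
Sum = 1 + 2 + 2 + 1 + 2 = 8.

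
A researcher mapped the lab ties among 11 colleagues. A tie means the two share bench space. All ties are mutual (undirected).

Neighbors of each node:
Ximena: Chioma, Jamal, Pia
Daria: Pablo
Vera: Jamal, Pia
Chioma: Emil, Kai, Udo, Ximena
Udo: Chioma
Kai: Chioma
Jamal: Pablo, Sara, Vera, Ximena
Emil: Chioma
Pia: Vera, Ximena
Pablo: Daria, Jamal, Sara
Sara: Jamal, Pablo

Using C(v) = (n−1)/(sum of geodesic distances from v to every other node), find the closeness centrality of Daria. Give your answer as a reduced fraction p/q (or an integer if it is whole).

Distances from Daria: Chioma:4, Emil:5, Jamal:2, Kai:5, Pablo:1, Pia:4, Sara:2, Udo:5, Vera:3, Ximena:3. Sum = 34.
n = 11, so closeness = 10/34 = 5/17.

5/17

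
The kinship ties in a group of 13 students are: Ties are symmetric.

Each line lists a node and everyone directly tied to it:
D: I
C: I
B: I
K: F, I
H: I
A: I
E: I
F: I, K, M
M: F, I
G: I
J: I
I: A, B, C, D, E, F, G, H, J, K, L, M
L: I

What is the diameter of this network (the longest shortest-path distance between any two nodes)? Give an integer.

2

Eccentricity of each node (its greatest distance to any other): A:2, B:2, C:2, D:2, E:2, F:2, G:2, H:2, I:1, J:2, K:2, L:2, M:2.
The maximum eccentricity is 2, realized for instance by the pair L–D via L – I – D. So the diameter is 2.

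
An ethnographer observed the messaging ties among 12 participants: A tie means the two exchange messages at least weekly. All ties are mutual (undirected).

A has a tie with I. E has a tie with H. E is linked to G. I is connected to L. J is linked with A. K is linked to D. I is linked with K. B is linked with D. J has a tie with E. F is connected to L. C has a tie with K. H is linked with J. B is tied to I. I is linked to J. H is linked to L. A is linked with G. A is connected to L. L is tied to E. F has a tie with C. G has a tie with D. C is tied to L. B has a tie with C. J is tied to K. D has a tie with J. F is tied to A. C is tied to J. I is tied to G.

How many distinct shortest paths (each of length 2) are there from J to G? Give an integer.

The shortest distance is 2. The length-2 paths are: J–D–G; J–I–G; J–A–G; J–E–G.
That gives 4 distinct shortest paths.

4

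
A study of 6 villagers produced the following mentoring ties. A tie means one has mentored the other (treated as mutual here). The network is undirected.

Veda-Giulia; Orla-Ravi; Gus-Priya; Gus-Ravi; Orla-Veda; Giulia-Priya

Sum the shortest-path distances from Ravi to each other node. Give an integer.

9

Distances from Ravi: Giulia:3, Gus:1, Orla:1, Priya:2, Veda:2.
Sum = 3 + 1 + 1 + 2 + 2 = 9.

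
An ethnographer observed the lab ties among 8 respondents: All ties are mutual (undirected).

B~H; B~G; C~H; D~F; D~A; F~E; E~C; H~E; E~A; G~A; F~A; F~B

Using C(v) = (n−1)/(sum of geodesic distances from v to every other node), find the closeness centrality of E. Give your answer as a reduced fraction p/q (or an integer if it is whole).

Distances from E: A:1, B:2, C:1, D:2, F:1, G:2, H:1. Sum = 10.
n = 8, so closeness = 7/10.

7/10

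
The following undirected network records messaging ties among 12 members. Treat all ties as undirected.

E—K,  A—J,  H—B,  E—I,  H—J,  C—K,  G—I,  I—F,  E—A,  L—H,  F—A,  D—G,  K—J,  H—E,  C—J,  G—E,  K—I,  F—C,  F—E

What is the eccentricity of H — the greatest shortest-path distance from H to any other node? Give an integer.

Distances from H: A:2, B:1, C:2, D:3, E:1, F:2, G:2, I:2, J:1, K:2, L:1.
The largest is 3 (to D), so the eccentricity of H is 3.

3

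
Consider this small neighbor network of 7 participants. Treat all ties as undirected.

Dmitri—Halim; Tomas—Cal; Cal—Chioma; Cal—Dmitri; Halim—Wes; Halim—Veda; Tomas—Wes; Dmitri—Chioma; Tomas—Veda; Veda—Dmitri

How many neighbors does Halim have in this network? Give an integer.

Halim is directly tied to Dmitri, Veda, and Wes. That is 3 neighbors, so the degree of Halim is 3.

3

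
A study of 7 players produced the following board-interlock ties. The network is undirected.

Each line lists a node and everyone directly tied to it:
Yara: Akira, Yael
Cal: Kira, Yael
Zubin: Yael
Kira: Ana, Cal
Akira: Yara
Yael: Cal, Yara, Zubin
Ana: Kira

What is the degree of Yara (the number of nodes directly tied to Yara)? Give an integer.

Yara is directly tied to Akira and Yael. That is 2 neighbors, so the degree of Yara is 2.

2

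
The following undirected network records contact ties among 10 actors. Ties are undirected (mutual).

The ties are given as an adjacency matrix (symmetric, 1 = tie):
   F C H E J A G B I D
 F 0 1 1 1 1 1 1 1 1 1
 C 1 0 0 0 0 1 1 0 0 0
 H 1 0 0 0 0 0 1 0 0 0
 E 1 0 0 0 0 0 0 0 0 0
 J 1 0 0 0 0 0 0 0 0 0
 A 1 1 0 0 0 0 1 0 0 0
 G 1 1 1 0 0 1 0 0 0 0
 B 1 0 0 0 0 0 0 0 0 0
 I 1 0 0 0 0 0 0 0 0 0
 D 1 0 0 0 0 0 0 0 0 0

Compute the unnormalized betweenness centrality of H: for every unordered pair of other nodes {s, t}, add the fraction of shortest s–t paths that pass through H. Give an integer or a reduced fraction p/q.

0

No shortest path between any pair of other nodes passes through H.
Summing the contributions gives betweenness(H) = 0.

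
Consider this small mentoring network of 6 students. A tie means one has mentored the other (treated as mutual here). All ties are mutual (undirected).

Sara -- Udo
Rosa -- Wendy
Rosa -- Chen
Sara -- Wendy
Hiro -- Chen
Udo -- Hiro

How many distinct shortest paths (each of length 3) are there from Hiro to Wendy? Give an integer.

2

The shortest distance is 3. The length-3 paths are: Hiro–Udo–Sara–Wendy; Hiro–Chen–Rosa–Wendy.
That gives 2 distinct shortest paths.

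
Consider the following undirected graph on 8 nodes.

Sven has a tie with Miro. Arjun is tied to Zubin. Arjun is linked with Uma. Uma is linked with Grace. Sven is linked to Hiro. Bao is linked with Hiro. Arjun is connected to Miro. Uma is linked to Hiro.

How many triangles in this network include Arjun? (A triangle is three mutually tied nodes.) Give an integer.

Arjun's neighbors are Miro, Uma, and Zubin, but none of them are tied to each other, so no triangle contains Arjun.

0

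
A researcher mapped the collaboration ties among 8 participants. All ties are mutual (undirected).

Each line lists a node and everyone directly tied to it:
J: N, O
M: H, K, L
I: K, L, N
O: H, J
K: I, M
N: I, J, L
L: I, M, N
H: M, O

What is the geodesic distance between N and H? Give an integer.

One shortest route is N – J – O – H, which uses 3 edges, and at distance 2 from N we only reach {K, M, O}, which does not include H. So d(N,H) = 3.

3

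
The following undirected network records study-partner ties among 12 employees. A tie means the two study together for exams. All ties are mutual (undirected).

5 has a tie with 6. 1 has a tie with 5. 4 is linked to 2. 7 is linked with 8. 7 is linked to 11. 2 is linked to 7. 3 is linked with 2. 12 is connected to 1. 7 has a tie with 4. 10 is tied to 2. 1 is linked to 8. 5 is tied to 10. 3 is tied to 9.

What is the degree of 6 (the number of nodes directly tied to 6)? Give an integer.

1

6 is directly tied to 5. That is 1 neighbor, so the degree of 6 is 1.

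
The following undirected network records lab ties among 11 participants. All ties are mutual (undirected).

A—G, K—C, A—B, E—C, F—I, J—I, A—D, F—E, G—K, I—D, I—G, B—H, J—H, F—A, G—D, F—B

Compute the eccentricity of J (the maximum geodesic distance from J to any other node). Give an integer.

Distances from J: A:3, B:2, C:4, D:2, E:3, F:2, G:2, H:1, I:1, K:3.
The largest is 4 (to C), so the eccentricity of J is 4.

4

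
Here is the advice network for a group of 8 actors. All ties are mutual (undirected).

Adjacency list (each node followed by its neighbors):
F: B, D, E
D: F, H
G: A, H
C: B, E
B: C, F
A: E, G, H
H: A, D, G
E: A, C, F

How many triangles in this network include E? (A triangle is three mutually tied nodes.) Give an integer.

0

E's neighbors are A, C, and F, but none of them are tied to each other, so no triangle contains E.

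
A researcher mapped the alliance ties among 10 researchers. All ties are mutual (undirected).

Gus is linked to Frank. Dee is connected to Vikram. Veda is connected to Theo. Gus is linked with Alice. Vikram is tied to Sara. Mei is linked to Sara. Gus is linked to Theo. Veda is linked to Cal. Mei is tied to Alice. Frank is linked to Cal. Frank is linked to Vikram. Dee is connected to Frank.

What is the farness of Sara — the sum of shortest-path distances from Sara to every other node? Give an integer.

22

Distances from Sara: Alice:2, Cal:3, Dee:2, Frank:2, Gus:3, Mei:1, Theo:4, Veda:4, Vikram:1.
Sum = 2 + 3 + 2 + 2 + 3 + 1 + 4 + 4 + 1 = 22.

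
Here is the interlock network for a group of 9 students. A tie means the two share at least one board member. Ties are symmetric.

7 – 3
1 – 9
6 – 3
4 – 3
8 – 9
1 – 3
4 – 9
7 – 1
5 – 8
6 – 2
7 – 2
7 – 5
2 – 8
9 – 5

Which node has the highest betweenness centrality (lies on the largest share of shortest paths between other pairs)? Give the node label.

Unnormalized betweenness of each node: 1:23/15, 2:17/5, 3:17/3, 4:31/30, 5:6/5, 6:31/30, 7:49/10, 8:5/2, 9:71/15.
3 has the largest value, 17/3, making it the main broker — the node through which the most shortest paths run.

3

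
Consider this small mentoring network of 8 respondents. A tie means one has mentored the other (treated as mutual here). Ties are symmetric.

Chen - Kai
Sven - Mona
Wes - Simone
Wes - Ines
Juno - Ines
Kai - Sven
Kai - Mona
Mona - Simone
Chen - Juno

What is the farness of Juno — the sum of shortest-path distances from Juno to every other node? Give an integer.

15

Distances from Juno: Chen:1, Ines:1, Kai:2, Mona:3, Simone:3, Sven:3, Wes:2.
Sum = 1 + 1 + 2 + 3 + 3 + 3 + 2 = 15.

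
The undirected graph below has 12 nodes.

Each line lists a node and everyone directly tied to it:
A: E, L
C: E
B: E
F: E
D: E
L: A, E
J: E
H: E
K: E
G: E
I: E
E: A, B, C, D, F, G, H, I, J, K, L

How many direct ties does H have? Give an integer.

1

H is directly tied to E. That is 1 neighbor, so the degree of H is 1.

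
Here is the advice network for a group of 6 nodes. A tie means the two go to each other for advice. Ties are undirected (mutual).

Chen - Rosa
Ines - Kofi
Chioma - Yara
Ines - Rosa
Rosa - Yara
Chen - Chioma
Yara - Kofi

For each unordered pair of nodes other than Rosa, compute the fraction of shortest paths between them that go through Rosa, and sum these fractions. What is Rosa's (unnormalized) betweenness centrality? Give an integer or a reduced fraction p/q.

10/3

Pairs whose geodesics pass through Rosa — Kofi–Chen: 2/3; Yara–Chen: 1/2; Yara–Ines: 1/2; Chioma–Ines: 2/3; Chen–Ines: 1.
All other pairs contribute 0.
Summing the contributions gives betweenness(Rosa) = 10/3.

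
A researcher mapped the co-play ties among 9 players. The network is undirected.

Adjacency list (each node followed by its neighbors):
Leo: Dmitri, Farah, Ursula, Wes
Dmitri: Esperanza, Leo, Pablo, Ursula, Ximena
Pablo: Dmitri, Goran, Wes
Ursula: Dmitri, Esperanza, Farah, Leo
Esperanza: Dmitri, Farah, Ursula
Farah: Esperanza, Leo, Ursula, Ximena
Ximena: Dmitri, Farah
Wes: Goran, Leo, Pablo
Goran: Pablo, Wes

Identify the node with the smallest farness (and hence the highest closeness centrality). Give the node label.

Farness (sum of distances to all others) for each node — Dmitri:11, Esperanza:15, Farah:14, Goran:18, Leo:12, Pablo:14, Ursula:13, Wes:15, Ximena:16.
The smallest farness is 11, for Dmitri, so Dmitri has the highest closeness.

Dmitri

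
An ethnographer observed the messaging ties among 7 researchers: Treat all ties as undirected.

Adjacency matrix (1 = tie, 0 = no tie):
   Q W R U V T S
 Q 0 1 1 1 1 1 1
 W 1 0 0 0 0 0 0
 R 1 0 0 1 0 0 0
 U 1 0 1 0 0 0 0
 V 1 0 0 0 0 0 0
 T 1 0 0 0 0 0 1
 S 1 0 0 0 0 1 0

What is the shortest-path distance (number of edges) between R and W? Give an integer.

2

One shortest route is R – Q – W, which uses 2 edges, and R and W are not directly tied, so nothing shorter exists. So d(R,W) = 2.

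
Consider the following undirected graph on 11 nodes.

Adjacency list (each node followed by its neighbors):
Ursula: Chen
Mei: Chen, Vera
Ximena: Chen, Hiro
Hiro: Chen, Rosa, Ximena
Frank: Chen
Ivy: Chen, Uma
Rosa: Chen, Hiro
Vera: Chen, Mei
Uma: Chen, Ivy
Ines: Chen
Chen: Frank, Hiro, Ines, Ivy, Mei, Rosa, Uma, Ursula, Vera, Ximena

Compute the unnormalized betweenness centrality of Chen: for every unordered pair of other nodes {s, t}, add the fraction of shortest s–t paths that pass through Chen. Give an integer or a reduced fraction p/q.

Pairs whose geodesics pass through Chen — Ivy–Hiro: 1; Ivy–Rosa: 1; Ivy–Ursula: 1; Ivy–Ximena: 1; Ivy–Ines: 1; Ivy–Mei: 1; Ivy–Frank: 1; Ivy–Vera: 1; Hiro–Uma: 1; Hiro–Ursula: 1; Hiro–Ines: 1; Hiro–Mei: 1; Hiro–Frank: 1; Hiro–Vera: 1 … (+27 more pairs).
All other pairs contribute 0.
Summing the contributions gives betweenness(Chen) = 81/2.

81/2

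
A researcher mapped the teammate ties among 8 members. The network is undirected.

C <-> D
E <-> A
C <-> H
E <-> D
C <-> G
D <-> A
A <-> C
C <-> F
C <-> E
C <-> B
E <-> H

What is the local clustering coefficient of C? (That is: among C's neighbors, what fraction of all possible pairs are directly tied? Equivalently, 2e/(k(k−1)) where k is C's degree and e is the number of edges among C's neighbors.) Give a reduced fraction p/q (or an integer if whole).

C's neighbors: A, B, D, E, F, G, and H (k = 7).
Possible neighbor pairs: C(7,2) = 21. Edges among them: A–D, A–E, D–E, E–H → e = 4.
Clustering(C) = 4/21.

4/21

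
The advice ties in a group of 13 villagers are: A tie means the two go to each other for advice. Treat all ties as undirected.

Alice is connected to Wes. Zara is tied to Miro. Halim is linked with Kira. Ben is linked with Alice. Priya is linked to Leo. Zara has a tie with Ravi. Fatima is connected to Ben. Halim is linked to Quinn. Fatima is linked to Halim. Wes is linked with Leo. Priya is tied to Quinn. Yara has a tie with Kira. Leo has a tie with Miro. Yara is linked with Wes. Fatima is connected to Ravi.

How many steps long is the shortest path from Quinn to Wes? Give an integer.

One shortest route is Quinn – Priya – Leo – Wes, which uses 3 edges, and at distance 2 from Quinn we only reach {Fatima, Kira, Leo}, which does not include Wes. So d(Quinn,Wes) = 3.

3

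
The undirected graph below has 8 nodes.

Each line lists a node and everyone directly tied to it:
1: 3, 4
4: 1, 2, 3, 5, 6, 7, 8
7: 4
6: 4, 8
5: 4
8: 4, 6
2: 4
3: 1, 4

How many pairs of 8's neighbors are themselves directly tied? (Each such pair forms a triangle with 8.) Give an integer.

1

8's neighbors: 4 and 6.
Neighbor pairs that are themselves tied: 8–4–6. Each forms one triangle with 8, for 1 in total.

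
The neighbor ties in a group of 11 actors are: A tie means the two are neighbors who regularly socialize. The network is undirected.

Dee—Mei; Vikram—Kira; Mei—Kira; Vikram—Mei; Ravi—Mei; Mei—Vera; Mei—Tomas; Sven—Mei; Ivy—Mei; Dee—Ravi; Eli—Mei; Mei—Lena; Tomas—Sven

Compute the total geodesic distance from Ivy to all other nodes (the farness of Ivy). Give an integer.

19

Distances from Ivy: Dee:2, Eli:2, Kira:2, Lena:2, Mei:1, Ravi:2, Sven:2, Tomas:2, Vera:2, Vikram:2.
Sum = 2 + 2 + 2 + 2 + 1 + 2 + 2 + 2 + 2 + 2 = 19.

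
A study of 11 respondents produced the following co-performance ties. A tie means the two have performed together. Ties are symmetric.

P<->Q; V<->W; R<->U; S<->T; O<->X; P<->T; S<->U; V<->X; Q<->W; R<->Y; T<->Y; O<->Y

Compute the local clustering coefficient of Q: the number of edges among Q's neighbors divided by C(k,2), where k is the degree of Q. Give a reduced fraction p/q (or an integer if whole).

0

Q's neighbors: P and W (k = 2).
Possible neighbor pairs: C(2,2) = 1. Edges among them: none → e = 0.
Clustering(Q) = 0/1.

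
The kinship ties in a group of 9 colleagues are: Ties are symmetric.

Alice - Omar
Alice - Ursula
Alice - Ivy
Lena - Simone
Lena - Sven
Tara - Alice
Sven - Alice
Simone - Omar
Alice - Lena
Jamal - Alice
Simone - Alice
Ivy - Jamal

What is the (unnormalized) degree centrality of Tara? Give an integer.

1

Tara is directly tied to Alice. That is 1 neighbor, so the degree of Tara is 1.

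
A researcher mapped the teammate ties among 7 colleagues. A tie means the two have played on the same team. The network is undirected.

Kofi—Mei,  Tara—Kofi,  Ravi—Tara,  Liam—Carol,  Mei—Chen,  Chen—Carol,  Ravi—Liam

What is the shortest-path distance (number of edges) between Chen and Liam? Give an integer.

2

One shortest route is Chen – Carol – Liam, which uses 2 edges, and Chen and Liam are not directly tied, so nothing shorter exists. So d(Chen,Liam) = 2.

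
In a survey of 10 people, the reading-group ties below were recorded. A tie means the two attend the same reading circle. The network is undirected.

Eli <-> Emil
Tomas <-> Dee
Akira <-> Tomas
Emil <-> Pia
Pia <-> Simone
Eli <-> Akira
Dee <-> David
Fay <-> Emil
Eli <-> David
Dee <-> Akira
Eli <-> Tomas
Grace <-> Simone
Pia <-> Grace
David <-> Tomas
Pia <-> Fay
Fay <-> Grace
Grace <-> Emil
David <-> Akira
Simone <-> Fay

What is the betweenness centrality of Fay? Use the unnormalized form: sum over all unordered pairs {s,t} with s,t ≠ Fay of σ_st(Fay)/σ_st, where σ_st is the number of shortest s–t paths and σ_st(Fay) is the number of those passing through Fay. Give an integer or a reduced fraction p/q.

Pairs whose geodesics pass through Fay — Tomas–Simone: 1/3; Dee–Simone: 3/9; Eli–Simone: 1/3; David–Simone: 1/3; Akira–Simone: 1/3; Simone–Emil: 1/3.
All other pairs contribute 0.
Summing the contributions gives betweenness(Fay) = 2.

2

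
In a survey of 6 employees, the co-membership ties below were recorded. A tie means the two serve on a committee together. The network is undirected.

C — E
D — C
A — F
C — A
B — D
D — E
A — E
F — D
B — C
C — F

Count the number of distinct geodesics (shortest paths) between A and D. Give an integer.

3

The shortest distance is 2. The length-2 paths are: A–F–D; A–E–D; A–C–D.
That gives 3 distinct shortest paths.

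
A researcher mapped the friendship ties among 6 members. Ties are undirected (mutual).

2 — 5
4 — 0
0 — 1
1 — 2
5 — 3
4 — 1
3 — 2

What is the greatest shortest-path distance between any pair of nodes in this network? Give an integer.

3

Eccentricity of each node (its greatest distance to any other): 0:3, 1:2, 2:2, 3:3, 4:3, 5:3.
The maximum eccentricity is 3, realized for instance by the pair 5–4 via 5 – 2 – 1 – 4. So the diameter is 3.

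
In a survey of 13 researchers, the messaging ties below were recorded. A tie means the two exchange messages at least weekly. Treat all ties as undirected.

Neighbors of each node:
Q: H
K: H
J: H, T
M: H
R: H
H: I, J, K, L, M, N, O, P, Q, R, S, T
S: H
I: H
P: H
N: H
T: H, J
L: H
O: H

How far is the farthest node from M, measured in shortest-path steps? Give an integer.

Distances from M: H:1, I:2, J:2, K:2, L:2, N:2, O:2, P:2, Q:2, R:2, S:2, T:2.
The largest is 2 (to P, I, Q, J, S, N, T, L, O, K, and R), so the eccentricity of M is 2.

2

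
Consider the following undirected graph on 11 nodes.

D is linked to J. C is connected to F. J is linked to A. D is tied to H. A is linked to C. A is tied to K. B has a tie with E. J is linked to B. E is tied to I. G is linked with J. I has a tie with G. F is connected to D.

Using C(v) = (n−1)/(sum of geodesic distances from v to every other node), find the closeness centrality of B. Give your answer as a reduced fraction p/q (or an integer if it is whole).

5/11

Distances from B: A:2, C:3, D:2, E:1, F:3, G:2, H:3, I:2, J:1, K:3. Sum = 22.
n = 11, so closeness = 10/22 = 5/11.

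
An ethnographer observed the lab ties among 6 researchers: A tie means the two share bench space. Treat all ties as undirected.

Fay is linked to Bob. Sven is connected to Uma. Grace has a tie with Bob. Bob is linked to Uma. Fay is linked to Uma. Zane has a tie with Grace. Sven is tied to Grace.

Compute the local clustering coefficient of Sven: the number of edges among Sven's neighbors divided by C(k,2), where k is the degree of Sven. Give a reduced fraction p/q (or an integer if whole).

0

Sven's neighbors: Grace and Uma (k = 2).
Possible neighbor pairs: C(2,2) = 1. Edges among them: none → e = 0.
Clustering(Sven) = 0/1.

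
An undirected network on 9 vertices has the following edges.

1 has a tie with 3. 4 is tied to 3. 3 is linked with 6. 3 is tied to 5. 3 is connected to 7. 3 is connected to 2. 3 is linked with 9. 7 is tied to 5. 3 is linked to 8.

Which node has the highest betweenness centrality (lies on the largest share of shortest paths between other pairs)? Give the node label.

3

Unnormalized betweenness of each node: 1:0, 2:0, 3:27, 4:0, 5:0, 6:0, 7:0, 8:0, 9:0.
3 has the largest value, 27, making it the main broker — the node through which the most shortest paths run.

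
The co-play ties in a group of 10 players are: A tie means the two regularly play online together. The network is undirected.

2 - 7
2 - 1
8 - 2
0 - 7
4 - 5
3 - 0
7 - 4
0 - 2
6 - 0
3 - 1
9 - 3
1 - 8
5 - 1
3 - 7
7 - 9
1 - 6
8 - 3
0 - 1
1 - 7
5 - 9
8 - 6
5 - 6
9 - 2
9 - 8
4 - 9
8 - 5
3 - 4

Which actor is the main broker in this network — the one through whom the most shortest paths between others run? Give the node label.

Unnormalized betweenness of each node: 0:41/30, 1:197/60, 2:31/30, 3:11/5, 4:7/12, 5:71/30, 6:3/4, 7:31/15, 8:43/20, 9:11/5.
1 has the largest value, 197/60, making it the main broker — the node through which the most shortest paths run.

1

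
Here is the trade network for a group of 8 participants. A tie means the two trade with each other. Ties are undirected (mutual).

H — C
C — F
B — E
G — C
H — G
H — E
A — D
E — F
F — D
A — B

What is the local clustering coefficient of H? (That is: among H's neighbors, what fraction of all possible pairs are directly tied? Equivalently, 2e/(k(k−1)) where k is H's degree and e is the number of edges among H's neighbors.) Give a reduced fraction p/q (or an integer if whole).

H's neighbors: C, E, and G (k = 3).
Possible neighbor pairs: C(3,2) = 3. Edges among them: C–G → e = 1.
Clustering(H) = 1/3.

1/3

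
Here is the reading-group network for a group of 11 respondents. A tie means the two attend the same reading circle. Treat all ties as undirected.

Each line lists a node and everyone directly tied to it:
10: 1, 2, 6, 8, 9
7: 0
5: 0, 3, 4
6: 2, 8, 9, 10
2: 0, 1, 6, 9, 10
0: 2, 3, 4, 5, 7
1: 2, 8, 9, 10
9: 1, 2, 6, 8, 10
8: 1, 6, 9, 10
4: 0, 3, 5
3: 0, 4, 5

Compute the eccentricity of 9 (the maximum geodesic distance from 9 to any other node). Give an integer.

Distances from 9: 0:2, 1:1, 2:1, 3:3, 4:3, 5:3, 6:1, 7:3, 8:1, 10:1.
The largest is 3 (to 5, 3, 4, and 7), so the eccentricity of 9 is 3.

3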